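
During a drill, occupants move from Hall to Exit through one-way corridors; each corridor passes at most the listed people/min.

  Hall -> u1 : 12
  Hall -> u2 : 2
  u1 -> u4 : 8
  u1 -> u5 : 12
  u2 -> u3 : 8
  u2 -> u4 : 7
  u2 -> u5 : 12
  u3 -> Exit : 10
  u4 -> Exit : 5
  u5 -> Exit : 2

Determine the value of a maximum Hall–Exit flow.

Augment Hall→u1→u4→Exit: bottleneck 5, flow now 5.
Augment Hall→u1→u5→Exit: bottleneck 2, flow now 7.
Augment Hall→u2→u3→Exit: bottleneck 2, flow now 9.
No augmenting path remains; maximum flow = 9.
In the residual graph, reachable from Hall: {Hall, u1, u4, u5}.
Min-cut edges: Hall→u2 (2), u4→Exit (5), u5→Exit (2); capacity 2 + 5 + 2 = 9.
This cut is saturated, so no flow can exceed 9.

9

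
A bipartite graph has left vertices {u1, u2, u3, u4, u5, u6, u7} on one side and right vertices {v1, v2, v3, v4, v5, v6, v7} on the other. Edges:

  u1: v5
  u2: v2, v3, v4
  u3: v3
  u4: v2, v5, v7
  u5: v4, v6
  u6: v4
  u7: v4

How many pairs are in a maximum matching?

Unit-capacity flow: source→left, listed edges, right→sink; max matching = max flow.
Augmenting path u1→v5 (+1); matched 1.
Augmenting path u2→v2 (+1); matched 2.
Augmenting path u3→v3 (+1); matched 3.
Augmenting path u4→v7 (+1); matched 4.
Augmenting path u5→v4 (+1); matched 5.
Augmenting path u6→v4→u5→v6 (+1); matched 6.
No augmenting path remains; maximum matching = 6.
König certificate: {u1, u2, u3, u4, u5, v4} is a vertex cover of size 6 (every listed pair touches it), so no matching can be larger.

6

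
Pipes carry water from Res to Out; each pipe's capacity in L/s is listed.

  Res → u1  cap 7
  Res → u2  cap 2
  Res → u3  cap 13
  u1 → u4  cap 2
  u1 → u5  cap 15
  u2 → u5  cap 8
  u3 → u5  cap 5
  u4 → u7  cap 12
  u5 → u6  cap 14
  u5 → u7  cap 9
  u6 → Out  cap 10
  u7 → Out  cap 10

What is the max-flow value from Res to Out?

14

Augment Res→u1→u4→u7→Out: bottleneck 2, flow now 2.
Augment Res→u1→u5→u6→Out: bottleneck 5, flow now 7.
Augment Res→u2→u5→u6→Out: bottleneck 2, flow now 9.
Augment Res→u3→u5→u6→Out: bottleneck 3, flow now 12.
Augment Res→u3→u5→u7→Out: bottleneck 2, flow now 14.
No augmenting path remains; maximum flow = 14.
In the residual graph, reachable from Res: {Res, u3}.
Min-cut edges: Res→u1 (7), Res→u2 (2), u3→u5 (5); capacity 7 + 2 + 5 = 14.
This cut is saturated, so no flow can exceed 14.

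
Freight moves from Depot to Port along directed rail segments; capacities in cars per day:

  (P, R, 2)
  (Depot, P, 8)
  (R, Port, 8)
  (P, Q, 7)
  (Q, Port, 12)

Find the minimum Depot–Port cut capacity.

Augment Depot→P→Q→Port: bottleneck 7, flow now 7.
Augment Depot→P→R→Port: bottleneck 1, flow now 8.
No augmenting path remains; maximum flow = 8.
By max-flow min-cut, the minimum cut capacity equals the max flow.
In the residual graph, reachable from Depot: {Depot}.
Min-cut edges: Depot→P (8); capacity 8 = 8.

8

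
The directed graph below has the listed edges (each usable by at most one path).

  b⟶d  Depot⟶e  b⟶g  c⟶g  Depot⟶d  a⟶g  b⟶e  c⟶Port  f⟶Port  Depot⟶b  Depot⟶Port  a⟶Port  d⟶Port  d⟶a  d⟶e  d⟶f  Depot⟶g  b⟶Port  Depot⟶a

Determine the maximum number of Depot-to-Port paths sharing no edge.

4

Assign every edge capacity 1; by Menger, the answer equals the max flow.
Path Depot→Port (+1); total 1.
Path Depot→a→Port (+1); total 2.
Path Depot→b→Port (+1); total 3.
Path Depot→d→Port (+1); total 4.
No residual Depot→Port path; max flow = 4.
Certifying cut of size 4: {Depot→Port, Depot→a, Depot→b, Depot→d}.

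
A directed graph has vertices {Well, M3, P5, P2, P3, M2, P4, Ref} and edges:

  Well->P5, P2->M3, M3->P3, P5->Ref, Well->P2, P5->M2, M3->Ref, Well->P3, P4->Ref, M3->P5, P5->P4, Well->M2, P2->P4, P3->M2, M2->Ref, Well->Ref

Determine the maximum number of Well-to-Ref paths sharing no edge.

Assign every edge capacity 1; by Menger, the answer equals the max flow.
Path Well→Ref (+1); total 1.
Path Well→P5→Ref (+1); total 2.
Path Well→M2→Ref (+1); total 3.
Path Well→P2→M3→Ref (+1); total 4.
No residual Well→Ref path; max flow = 4.
Certifying cut of size 4: {M2→Ref, Well→P2, Well→P5, Well→Ref}.

4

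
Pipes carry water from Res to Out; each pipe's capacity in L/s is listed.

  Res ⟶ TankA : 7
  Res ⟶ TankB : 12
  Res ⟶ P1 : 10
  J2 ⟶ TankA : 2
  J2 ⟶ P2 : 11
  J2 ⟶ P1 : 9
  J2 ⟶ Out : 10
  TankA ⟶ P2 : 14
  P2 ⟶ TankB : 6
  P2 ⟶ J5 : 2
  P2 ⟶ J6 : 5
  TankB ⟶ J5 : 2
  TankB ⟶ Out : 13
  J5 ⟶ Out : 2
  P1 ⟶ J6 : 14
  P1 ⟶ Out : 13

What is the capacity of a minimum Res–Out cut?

Augment Res→TankB→Out: bottleneck 12, flow now 12.
Augment Res→P1→Out: bottleneck 10, flow now 22.
Augment Res→TankA→P2→TankB→Out: bottleneck 1, flow now 23.
Augment Res→TankA→P2→J5→Out: bottleneck 2, flow now 25.
No augmenting path remains; maximum flow = 25.
By max-flow min-cut, the minimum cut capacity equals the max flow.
In the residual graph, reachable from Res: {Res, TankA, P2, TankB, J5, J6}.
Min-cut edges: Res→P1 (10), TankB→Out (13), J5→Out (2); capacity 10 + 13 + 2 = 25.

25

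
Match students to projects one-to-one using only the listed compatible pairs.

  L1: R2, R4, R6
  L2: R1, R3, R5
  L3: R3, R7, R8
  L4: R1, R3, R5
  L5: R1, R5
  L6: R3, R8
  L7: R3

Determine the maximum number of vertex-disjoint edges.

6

Unit-capacity flow: source→left, listed edges, right→sink; max matching = max flow.
Augmenting path L1→R2 (+1); matched 1.
Augmenting path L2→R1 (+1); matched 2.
Augmenting path L3→R3 (+1); matched 3.
Augmenting path L4→R5 (+1); matched 4.
Augmenting path L6→R8 (+1); matched 5.
Augmenting path L7→R3→L3→R7 (+1); matched 6.
No augmenting path remains; maximum matching = 6.
König certificate: {L1, L3, L6, R1, R3, R5} is a vertex cover of size 6 (every listed pair touches it), so no matching can be larger.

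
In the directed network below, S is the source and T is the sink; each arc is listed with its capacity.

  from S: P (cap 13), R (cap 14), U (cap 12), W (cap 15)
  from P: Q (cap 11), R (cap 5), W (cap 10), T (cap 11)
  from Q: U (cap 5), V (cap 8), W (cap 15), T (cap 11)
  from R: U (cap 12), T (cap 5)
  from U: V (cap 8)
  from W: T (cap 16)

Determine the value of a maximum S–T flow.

Augment S→P→T: bottleneck 11, flow now 11.
Augment S→R→T: bottleneck 5, flow now 16.
Augment S→W→T: bottleneck 15, flow now 31.
Augment S→P→Q→T: bottleneck 2, flow now 33.
No augmenting path remains; maximum flow = 33.
In the residual graph, reachable from S: {S, R, U, V}.
Min-cut edges: S→P (13), S→W (15), R→T (5); capacity 13 + 15 + 5 = 33.
This cut is saturated, so no flow can exceed 33.

33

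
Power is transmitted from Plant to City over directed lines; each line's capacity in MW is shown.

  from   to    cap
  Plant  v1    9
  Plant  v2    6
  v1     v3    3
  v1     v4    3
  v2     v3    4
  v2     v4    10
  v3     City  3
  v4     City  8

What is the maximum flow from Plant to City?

Augment Plant→v1→v3→City: bottleneck 3, flow now 3.
Augment Plant→v1→v4→City: bottleneck 3, flow now 6.
Augment Plant→v2→v4→City: bottleneck 5, flow now 11.
No augmenting path remains; maximum flow = 11.
In the residual graph, reachable from Plant: {Plant, v1, v2, v3, v4}.
Min-cut edges: v3→City (3), v4→City (8); capacity 3 + 8 = 11.
This cut is saturated, so no flow can exceed 11.

11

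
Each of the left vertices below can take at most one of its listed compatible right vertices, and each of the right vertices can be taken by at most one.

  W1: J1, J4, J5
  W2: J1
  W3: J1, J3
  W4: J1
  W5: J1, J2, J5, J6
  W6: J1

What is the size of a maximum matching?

Unit-capacity flow: source→left, listed edges, right→sink; max matching = max flow.
Augmenting path W1→J1 (+1); matched 1.
Augmenting path W3→J3 (+1); matched 2.
Augmenting path W5→J2 (+1); matched 3.
Augmenting path W2→J1→W1→J4 (+1); matched 4.
No augmenting path remains; maximum matching = 4.
König certificate: {W1, W3, W5, J1} is a vertex cover of size 4 (every listed pair touches it), so no matching can be larger.

4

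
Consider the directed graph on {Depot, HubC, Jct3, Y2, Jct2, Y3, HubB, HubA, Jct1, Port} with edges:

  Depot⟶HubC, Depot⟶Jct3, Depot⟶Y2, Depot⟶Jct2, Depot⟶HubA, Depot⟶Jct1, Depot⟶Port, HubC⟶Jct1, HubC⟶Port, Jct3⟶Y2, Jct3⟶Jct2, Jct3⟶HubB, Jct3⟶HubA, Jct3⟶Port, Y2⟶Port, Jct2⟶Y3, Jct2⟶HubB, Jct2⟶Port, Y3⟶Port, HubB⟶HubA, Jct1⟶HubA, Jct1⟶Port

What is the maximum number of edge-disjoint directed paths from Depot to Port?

6

Assign every edge capacity 1; by Menger, the answer equals the max flow.
Path Depot→Port (+1); total 1.
Path Depot→HubC→Port (+1); total 2.
Path Depot→Jct3→Port (+1); total 3.
Path Depot→Y2→Port (+1); total 4.
Path Depot→Jct2→Port (+1); total 5.
Path Depot→Jct1→Port (+1); total 6.
No residual Depot→Port path; max flow = 6.
Certifying cut of size 6: {Depot→HubC, Depot→Jct1, Depot→Jct2, Depot→Jct3, Depot→Port, Depot→Y2}.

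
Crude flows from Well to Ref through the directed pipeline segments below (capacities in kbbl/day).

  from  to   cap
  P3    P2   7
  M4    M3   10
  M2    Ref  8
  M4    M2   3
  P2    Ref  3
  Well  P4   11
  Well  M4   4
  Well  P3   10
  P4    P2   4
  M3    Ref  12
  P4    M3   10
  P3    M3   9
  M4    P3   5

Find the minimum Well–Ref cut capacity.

18

Augment Well→P4→M3→Ref: bottleneck 10, flow now 10.
Augment Well→P4→P2→Ref: bottleneck 1, flow now 11.
Augment Well→M4→M3→Ref: bottleneck 2, flow now 13.
Augment Well→M4→M2→Ref: bottleneck 2, flow now 15.
Augment Well→P3→P2→Ref: bottleneck 2, flow now 17.
Augment Well→P3→M3→M4→M2→Ref: bottleneck 1, flow now 18. (uses reverse residual edge)
No augmenting path remains; maximum flow = 18.
By max-flow min-cut, the minimum cut capacity equals the max flow.
In the residual graph, reachable from Well: {Well, P4, M4, P3, M3, P2}.
Min-cut edges: M4→M2 (3), M3→Ref (12), P2→Ref (3); capacity 3 + 12 + 3 = 18.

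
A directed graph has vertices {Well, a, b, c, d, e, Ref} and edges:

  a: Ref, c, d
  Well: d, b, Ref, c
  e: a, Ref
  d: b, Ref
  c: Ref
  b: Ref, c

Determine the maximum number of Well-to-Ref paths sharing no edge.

Assign every edge capacity 1; by Menger, the answer equals the max flow.
Path Well→Ref (+1); total 1.
Path Well→b→Ref (+1); total 2.
Path Well→c→Ref (+1); total 3.
Path Well→d→Ref (+1); total 4.
No residual Well→Ref path; max flow = 4.
Certifying cut of size 4: {Well→Ref, Well→b, Well→c, Well→d}.

4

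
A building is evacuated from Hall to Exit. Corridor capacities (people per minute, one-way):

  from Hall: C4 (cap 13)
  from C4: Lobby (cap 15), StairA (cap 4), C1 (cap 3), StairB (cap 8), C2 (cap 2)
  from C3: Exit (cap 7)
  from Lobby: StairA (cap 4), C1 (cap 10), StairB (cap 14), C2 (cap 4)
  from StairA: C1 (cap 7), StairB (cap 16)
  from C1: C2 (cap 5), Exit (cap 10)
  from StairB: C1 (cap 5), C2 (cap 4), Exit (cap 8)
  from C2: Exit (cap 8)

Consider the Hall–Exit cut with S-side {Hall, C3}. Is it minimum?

No — its capacity is 20, but the minimum cut has capacity 13.

Given cut capacity: 13 + 7 = 20.
Augment Hall→C4→C1→Exit: bottleneck 3, flow now 3.
Augment Hall→C4→StairB→Exit: bottleneck 8, flow now 11.
Augment Hall→C4→C2→Exit: bottleneck 2, flow now 13.
No augmenting path remains; maximum flow = 13.
In the residual graph, reachable from Hall: {Hall}.
Min-cut edges: Hall→C4 (13); capacity 13 = 13.
Cut capacity 20 exceeds the max flow 13, so it is not minimum.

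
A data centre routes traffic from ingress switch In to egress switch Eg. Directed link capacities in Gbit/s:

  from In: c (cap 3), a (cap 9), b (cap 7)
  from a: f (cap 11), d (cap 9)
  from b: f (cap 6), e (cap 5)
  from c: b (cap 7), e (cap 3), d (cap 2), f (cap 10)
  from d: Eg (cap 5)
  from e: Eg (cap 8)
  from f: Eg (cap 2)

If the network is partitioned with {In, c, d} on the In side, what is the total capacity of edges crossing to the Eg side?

41

Edges leaving {In, c, d}: In→a (9), In→b (7), c→b (7), c→e (3), c→f (10), d→Eg (5).
Cut capacity = 9 + 7 + 7 + 3 + 10 + 5 = 41.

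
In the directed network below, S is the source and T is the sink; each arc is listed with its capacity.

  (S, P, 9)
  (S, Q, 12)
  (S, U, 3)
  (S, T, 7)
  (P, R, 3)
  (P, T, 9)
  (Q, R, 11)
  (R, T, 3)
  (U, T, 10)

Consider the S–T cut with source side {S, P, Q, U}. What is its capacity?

Edges leaving {S, P, Q, U}: S→T (7), P→R (3), P→T (9), Q→R (11), U→T (10).
Cut capacity = 7 + 3 + 9 + 11 + 10 = 40.

40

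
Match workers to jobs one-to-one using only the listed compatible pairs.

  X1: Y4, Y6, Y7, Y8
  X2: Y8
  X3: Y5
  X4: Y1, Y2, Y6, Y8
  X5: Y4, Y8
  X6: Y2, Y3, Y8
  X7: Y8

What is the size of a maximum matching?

Unit-capacity flow: source→left, listed edges, right→sink; max matching = max flow.
Augmenting path X1→Y4 (+1); matched 1.
Augmenting path X2→Y8 (+1); matched 2.
Augmenting path X3→Y5 (+1); matched 3.
Augmenting path X4→Y1 (+1); matched 4.
Augmenting path X6→Y2 (+1); matched 5.
Augmenting path X5→Y4→X1→Y6 (+1); matched 6.
No augmenting path remains; maximum matching = 6.
König certificate: {X1, X3, X4, X5, X6, Y8} is a vertex cover of size 6 (every listed pair touches it), so no matching can be larger.

6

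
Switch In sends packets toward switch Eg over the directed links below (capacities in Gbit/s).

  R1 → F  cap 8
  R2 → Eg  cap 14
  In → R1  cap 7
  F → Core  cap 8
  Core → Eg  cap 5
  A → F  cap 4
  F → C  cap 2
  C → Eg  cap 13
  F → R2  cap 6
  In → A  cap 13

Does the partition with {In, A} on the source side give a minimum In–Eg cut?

Yes — it is a minimum cut (capacity 11).

Given cut capacity: 7 + 4 = 11.
Augment In→R1→F→Core→Eg: bottleneck 5, flow now 5.
Augment In→R1→F→R2→Eg: bottleneck 2, flow now 7.
Augment In→A→F→R2→Eg: bottleneck 4, flow now 11.
No augmenting path remains; maximum flow = 11.
Cut capacity 11 equals the max flow, so it is a minimum cut.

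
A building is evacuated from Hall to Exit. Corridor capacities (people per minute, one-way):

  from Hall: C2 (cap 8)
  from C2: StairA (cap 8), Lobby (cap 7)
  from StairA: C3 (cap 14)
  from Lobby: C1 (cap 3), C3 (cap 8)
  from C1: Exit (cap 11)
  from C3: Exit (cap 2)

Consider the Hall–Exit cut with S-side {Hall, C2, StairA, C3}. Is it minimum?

No — its capacity is 9, but the minimum cut has capacity 5.

Given cut capacity: 7 + 2 = 9.
Augment Hall→C2→StairA→C3→Exit: bottleneck 2, flow now 2.
Augment Hall→C2→Lobby→C1→Exit: bottleneck 3, flow now 5.
No augmenting path remains; maximum flow = 5.
In the residual graph, reachable from Hall: {Hall, C2, StairA, Lobby, C3}.
Min-cut edges: Lobby→C1 (3), C3→Exit (2); capacity 3 + 2 = 5.
Cut capacity 9 exceeds the max flow 5, so it is not minimum.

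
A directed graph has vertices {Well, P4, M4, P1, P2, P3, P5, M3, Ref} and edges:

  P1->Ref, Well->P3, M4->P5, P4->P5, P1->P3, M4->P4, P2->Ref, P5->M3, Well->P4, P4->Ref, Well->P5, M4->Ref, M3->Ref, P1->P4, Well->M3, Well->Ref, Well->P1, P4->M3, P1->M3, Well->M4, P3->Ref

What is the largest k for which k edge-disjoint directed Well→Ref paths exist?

6

Assign every edge capacity 1; by Menger, the answer equals the max flow.
Path Well→Ref (+1); total 1.
Path Well→P4→Ref (+1); total 2.
Path Well→M4→Ref (+1); total 3.
Path Well→P1→Ref (+1); total 4.
Path Well→P3→Ref (+1); total 5.
Path Well→M3→Ref (+1); total 6.
No residual Well→Ref path; max flow = 6.
Certifying cut of size 6: {M3→Ref, Well→M4, Well→P1, Well→P3, Well→P4, Well→Ref}.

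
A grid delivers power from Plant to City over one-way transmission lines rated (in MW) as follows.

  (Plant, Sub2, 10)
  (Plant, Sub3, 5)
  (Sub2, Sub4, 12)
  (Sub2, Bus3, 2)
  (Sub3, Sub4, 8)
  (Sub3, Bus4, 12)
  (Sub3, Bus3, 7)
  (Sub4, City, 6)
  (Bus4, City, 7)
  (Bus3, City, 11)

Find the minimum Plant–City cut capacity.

13

Augment Plant→Sub2→Sub4→City: bottleneck 6, flow now 6.
Augment Plant→Sub2→Bus3→City: bottleneck 2, flow now 8.
Augment Plant→Sub3→Bus4→City: bottleneck 5, flow now 13.
No augmenting path remains; maximum flow = 13.
By max-flow min-cut, the minimum cut capacity equals the max flow.
In the residual graph, reachable from Plant: {Plant, Sub2, Sub4}.
Min-cut edges: Plant→Sub3 (5), Sub2→Bus3 (2), Sub4→City (6); capacity 5 + 2 + 6 = 13.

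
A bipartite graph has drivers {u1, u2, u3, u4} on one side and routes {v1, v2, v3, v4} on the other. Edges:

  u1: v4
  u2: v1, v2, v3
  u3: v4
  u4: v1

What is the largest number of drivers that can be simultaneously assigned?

Unit-capacity flow: source→left, listed edges, right→sink; max matching = max flow.
Augmenting path u1→v4 (+1); matched 1.
Augmenting path u2→v1 (+1); matched 2.
Augmenting path u4→v1→u2→v2 (+1); matched 3.
No augmenting path remains; maximum matching = 3.
König certificate: {u2, u4, v4} is a vertex cover of size 3 (every listed pair touches it), so no matching can be larger.

3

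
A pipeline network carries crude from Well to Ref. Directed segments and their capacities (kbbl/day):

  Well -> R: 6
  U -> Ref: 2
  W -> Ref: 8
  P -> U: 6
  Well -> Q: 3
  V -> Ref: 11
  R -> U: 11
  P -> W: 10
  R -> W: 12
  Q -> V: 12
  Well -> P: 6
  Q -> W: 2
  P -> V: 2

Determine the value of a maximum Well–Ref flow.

Augment Well→P→U→Ref: bottleneck 2, flow now 2.
Augment Well→P→V→Ref: bottleneck 2, flow now 4.
Augment Well→P→W→Ref: bottleneck 2, flow now 6.
Augment Well→Q→V→Ref: bottleneck 3, flow now 9.
Augment Well→R→W→Ref: bottleneck 6, flow now 15.
No augmenting path remains; maximum flow = 15.
In the residual graph, reachable from Well: {Well}.
Min-cut edges: Well→P (6), Well→Q (3), Well→R (6); capacity 6 + 3 + 6 = 15.
This cut is saturated, so no flow can exceed 15.

15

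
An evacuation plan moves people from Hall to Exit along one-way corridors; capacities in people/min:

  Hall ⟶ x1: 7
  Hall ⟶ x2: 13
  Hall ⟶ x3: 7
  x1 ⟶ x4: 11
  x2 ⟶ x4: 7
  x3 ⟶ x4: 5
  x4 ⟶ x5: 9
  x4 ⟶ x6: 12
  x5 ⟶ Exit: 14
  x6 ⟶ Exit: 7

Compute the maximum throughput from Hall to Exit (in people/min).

16

Augment Hall→x1→x4→x5→Exit: bottleneck 7, flow now 7.
Augment Hall→x2→x4→x5→Exit: bottleneck 2, flow now 9.
Augment Hall→x2→x4→x6→Exit: bottleneck 5, flow now 14.
Augment Hall→x3→x4→x6→Exit: bottleneck 2, flow now 16.
No augmenting path remains; maximum flow = 16.
In the residual graph, reachable from Hall: {Hall, x1, x2, x3, x4, x6}.
Min-cut edges: x4→x5 (9), x6→Exit (7); capacity 9 + 7 = 16.
This cut is saturated, so no flow can exceed 16.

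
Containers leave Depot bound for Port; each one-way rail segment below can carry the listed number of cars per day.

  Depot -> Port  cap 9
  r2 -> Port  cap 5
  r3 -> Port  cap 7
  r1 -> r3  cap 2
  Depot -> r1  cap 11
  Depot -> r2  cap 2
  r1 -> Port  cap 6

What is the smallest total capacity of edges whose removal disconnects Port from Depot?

19

Augment Depot→Port: bottleneck 9, flow now 9.
Augment Depot→r1→Port: bottleneck 6, flow now 15.
Augment Depot→r2→Port: bottleneck 2, flow now 17.
Augment Depot→r1→r3→Port: bottleneck 2, flow now 19.
No augmenting path remains; maximum flow = 19.
By max-flow min-cut, the minimum cut capacity equals the max flow.
In the residual graph, reachable from Depot: {Depot, r1}.
Min-cut edges: Depot→r2 (2), Depot→Port (9), r1→r3 (2), r1→Port (6); capacity 2 + 9 + 2 + 6 = 19.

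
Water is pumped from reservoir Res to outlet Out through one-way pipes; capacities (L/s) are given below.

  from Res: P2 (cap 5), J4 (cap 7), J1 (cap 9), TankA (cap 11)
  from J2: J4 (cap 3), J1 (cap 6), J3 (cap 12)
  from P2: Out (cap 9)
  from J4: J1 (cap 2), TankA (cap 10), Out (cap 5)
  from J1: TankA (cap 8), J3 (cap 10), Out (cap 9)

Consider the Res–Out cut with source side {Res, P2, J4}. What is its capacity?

Edges leaving {Res, P2, J4}: Res→J1 (9), Res→TankA (11), P2→Out (9), J4→J1 (2), J4→TankA (10), J4→Out (5).
Cut capacity = 9 + 11 + 9 + 2 + 10 + 5 = 46.

46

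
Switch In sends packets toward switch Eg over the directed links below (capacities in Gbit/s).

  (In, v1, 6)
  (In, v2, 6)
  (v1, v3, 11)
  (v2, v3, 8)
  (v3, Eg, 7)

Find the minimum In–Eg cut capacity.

7

Augment In→v1→v3→Eg: bottleneck 6, flow now 6.
Augment In→v2→v3→Eg: bottleneck 1, flow now 7.
No augmenting path remains; maximum flow = 7.
By max-flow min-cut, the minimum cut capacity equals the max flow.
In the residual graph, reachable from In: {In, v1, v2, v3}.
Min-cut edges: v3→Eg (7); capacity 7 = 7.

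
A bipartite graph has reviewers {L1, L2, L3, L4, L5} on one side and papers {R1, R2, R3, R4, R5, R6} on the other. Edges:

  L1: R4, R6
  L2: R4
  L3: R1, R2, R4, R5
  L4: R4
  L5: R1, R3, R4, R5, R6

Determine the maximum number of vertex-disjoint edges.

4

Unit-capacity flow: source→left, listed edges, right→sink; max matching = max flow.
Augmenting path L1→R4 (+1); matched 1.
Augmenting path L3→R1 (+1); matched 2.
Augmenting path L5→R3 (+1); matched 3.
Augmenting path L2→R4→L1→R6 (+1); matched 4.
No augmenting path remains; maximum matching = 4.
König certificate: {L1, L3, L5, R4} is a vertex cover of size 4 (every listed pair touches it), so no matching can be larger.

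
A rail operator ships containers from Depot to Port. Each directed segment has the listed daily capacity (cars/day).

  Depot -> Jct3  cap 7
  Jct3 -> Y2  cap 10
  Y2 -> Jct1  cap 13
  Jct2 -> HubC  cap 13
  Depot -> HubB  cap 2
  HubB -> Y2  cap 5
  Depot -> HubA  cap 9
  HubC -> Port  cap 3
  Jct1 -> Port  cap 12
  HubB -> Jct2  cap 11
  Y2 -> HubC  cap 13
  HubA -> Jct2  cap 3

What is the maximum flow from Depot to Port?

Augment Depot→Jct3→Y2→HubC→Port: bottleneck 3, flow now 3.
Augment Depot→Jct3→Y2→Jct1→Port: bottleneck 4, flow now 7.
Augment Depot→HubB→Y2→Jct1→Port: bottleneck 2, flow now 9.
Augment Depot→HubA→Jct2→HubC→Y2→Jct1→Port: bottleneck 3, flow now 12. (uses reverse residual edge)
No augmenting path remains; maximum flow = 12.
In the residual graph, reachable from Depot: {Depot, HubA}.
Min-cut edges: Depot→Jct3 (7), Depot→HubB (2), HubA→Jct2 (3); capacity 7 + 2 + 3 = 12.
This cut is saturated, so no flow can exceed 12.

12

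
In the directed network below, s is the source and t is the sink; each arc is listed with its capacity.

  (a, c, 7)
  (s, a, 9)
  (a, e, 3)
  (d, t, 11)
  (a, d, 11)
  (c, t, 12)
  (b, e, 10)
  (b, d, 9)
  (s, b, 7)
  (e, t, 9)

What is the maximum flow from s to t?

16

Augment s→a→c→t: bottleneck 7, flow now 7.
Augment s→a→d→t: bottleneck 2, flow now 9.
Augment s→b→d→t: bottleneck 7, flow now 16.
No augmenting path remains; maximum flow = 16.
In the residual graph, reachable from s: {s}.
Min-cut edges: s→a (9), s→b (7); capacity 9 + 7 = 16.
This cut is saturated, so no flow can exceed 16.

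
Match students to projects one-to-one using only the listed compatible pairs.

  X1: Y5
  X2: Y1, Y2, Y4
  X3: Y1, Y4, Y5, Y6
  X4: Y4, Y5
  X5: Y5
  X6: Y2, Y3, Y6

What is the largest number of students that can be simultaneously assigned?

5

Unit-capacity flow: source→left, listed edges, right→sink; max matching = max flow.
Augmenting path X1→Y5 (+1); matched 1.
Augmenting path X2→Y1 (+1); matched 2.
Augmenting path X3→Y4 (+1); matched 3.
Augmenting path X6→Y2 (+1); matched 4.
Augmenting path X4→Y4→X3→Y6 (+1); matched 5.
No augmenting path remains; maximum matching = 5.
König certificate: {X2, X3, X4, X6, Y5} is a vertex cover of size 5 (every listed pair touches it), so no matching can be larger.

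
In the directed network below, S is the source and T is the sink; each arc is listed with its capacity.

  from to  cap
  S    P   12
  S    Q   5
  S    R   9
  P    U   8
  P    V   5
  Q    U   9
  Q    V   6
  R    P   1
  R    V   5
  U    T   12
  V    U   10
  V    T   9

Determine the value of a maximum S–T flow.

Augment S→P→U→T: bottleneck 8, flow now 8.
Augment S→P→V→T: bottleneck 4, flow now 12.
Augment S→Q→U→T: bottleneck 4, flow now 16.
Augment S→Q→V→T: bottleneck 1, flow now 17.
Augment S→R→V→T: bottleneck 4, flow now 21.
No augmenting path remains; maximum flow = 21.
In the residual graph, reachable from S: {S, P, Q, R, U, V}.
Min-cut edges: U→T (12), V→T (9); capacity 12 + 9 = 21.
This cut is saturated, so no flow can exceed 21.

21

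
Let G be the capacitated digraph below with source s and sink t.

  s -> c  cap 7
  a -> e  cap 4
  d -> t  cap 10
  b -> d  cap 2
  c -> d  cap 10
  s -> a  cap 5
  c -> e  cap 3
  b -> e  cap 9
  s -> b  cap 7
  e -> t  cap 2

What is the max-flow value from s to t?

Augment s→a→e→t: bottleneck 2, flow now 2.
Augment s→b→d→t: bottleneck 2, flow now 4.
Augment s→c→d→t: bottleneck 7, flow now 11.
No augmenting path remains; maximum flow = 11.
In the residual graph, reachable from s: {s, a, b, e}.
Min-cut edges: s→c (7), b→d (2), e→t (2); capacity 7 + 2 + 2 = 11.
This cut is saturated, so no flow can exceed 11.

11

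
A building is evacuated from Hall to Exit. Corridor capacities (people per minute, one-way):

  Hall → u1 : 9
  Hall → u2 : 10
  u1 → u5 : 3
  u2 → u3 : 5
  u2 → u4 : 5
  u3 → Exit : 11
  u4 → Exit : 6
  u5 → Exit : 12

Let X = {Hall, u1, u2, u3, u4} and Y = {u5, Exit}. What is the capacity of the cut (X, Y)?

Edges leaving {Hall, u1, u2, u3, u4}: u1→u5 (3), u3→Exit (11), u4→Exit (6).
Cut capacity = 3 + 11 + 6 = 20.

20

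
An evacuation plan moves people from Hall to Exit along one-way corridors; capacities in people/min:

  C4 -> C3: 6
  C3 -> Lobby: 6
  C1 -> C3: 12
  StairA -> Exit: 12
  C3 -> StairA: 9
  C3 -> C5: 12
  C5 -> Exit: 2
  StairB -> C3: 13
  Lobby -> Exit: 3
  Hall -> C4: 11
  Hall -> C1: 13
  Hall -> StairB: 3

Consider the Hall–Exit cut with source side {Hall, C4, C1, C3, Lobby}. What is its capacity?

Edges leaving {Hall, C4, C1, C3, Lobby}: Hall→StairB (3), C3→C5 (12), C3→StairA (9), Lobby→Exit (3).
Cut capacity = 3 + 12 + 9 + 3 = 27.

27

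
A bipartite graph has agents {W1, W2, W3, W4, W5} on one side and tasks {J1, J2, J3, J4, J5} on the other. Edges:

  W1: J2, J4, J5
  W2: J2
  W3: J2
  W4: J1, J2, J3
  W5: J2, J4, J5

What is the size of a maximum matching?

Unit-capacity flow: source→left, listed edges, right→sink; max matching = max flow.
Augmenting path W1→J2 (+1); matched 1.
Augmenting path W4→J1 (+1); matched 2.
Augmenting path W5→J4 (+1); matched 3.
Augmenting path W2→J2→W1→J5 (+1); matched 4.
No augmenting path remains; maximum matching = 4.
König certificate: {W1, W4, W5, J2} is a vertex cover of size 4 (every listed pair touches it), so no matching can be larger.

4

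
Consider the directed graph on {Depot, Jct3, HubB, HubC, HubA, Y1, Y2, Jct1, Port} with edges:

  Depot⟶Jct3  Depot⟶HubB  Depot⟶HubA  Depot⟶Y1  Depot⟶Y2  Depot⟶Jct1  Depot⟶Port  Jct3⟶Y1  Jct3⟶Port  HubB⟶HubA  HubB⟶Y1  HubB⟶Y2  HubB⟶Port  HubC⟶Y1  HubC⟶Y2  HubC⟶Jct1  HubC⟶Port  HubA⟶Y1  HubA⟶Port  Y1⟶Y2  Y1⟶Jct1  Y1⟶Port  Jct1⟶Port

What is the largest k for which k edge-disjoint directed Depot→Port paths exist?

6

Assign every edge capacity 1; by Menger, the answer equals the max flow.
Path Depot→Port (+1); total 1.
Path Depot→Jct3→Port (+1); total 2.
Path Depot→HubB→Port (+1); total 3.
Path Depot→HubA→Port (+1); total 4.
Path Depot→Y1→Port (+1); total 5.
Path Depot→Jct1→Port (+1); total 6.
No residual Depot→Port path; max flow = 6.
Certifying cut of size 6: {Depot→HubA, Depot→HubB, Depot→Jct1, Depot→Jct3, Depot→Port, Depot→Y1}.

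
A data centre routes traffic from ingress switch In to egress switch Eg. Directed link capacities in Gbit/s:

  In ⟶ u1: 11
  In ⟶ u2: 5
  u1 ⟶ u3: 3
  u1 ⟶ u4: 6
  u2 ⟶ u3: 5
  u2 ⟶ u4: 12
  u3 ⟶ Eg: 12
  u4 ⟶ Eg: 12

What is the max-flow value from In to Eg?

Augment In→u1→u3→Eg: bottleneck 3, flow now 3.
Augment In→u1→u4→Eg: bottleneck 6, flow now 9.
Augment In→u2→u3→Eg: bottleneck 5, flow now 14.
No augmenting path remains; maximum flow = 14.
In the residual graph, reachable from In: {In, u1}.
Min-cut edges: In→u2 (5), u1→u3 (3), u1→u4 (6); capacity 5 + 3 + 6 = 14.
This cut is saturated, so no flow can exceed 14.

14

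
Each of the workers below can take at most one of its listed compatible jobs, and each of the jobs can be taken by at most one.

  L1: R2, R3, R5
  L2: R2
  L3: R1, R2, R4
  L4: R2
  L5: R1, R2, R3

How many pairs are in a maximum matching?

Unit-capacity flow: source→left, listed edges, right→sink; max matching = max flow.
Augmenting path L1→R2 (+1); matched 1.
Augmenting path L3→R1 (+1); matched 2.
Augmenting path L5→R3 (+1); matched 3.
Augmenting path L2→R2→L1→R5 (+1); matched 4.
No augmenting path remains; maximum matching = 4.
König certificate: {L1, L3, L5, R2} is a vertex cover of size 4 (every listed pair touches it), so no matching can be larger.

4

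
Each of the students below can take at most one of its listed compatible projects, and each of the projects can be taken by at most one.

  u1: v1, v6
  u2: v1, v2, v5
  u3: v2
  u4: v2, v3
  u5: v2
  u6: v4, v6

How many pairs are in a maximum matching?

Unit-capacity flow: source→left, listed edges, right→sink; max matching = max flow.
Augmenting path u1→v1 (+1); matched 1.
Augmenting path u2→v2 (+1); matched 2.
Augmenting path u4→v3 (+1); matched 3.
Augmenting path u6→v4 (+1); matched 4.
Augmenting path u3→v2→u2→v5 (+1); matched 5.
No augmenting path remains; maximum matching = 5.
König certificate: {u1, u2, u4, u6, v2} is a vertex cover of size 5 (every listed pair touches it), so no matching can be larger.

5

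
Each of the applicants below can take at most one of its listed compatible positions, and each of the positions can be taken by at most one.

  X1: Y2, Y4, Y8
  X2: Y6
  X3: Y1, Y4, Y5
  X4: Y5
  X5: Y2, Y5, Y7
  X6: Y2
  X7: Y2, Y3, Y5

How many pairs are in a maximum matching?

Unit-capacity flow: source→left, listed edges, right→sink; max matching = max flow.
Augmenting path X1→Y2 (+1); matched 1.
Augmenting path X2→Y6 (+1); matched 2.
Augmenting path X3→Y1 (+1); matched 3.
Augmenting path X4→Y5 (+1); matched 4.
Augmenting path X5→Y7 (+1); matched 5.
Augmenting path X7→Y3 (+1); matched 6.
Augmenting path X6→Y2→X1→Y4 (+1); matched 7.
No augmenting path remains; maximum matching = 7.
König certificate: {X1, X2, X3, X4, X5, X6, X7} is a vertex cover of size 7 (every listed pair touches it), so no matching can be larger.

7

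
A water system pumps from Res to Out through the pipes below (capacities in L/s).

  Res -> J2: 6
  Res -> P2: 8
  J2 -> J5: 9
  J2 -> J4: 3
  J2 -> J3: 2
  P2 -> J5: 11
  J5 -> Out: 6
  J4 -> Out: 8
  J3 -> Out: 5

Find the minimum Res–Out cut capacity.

Augment Res→J2→J5→Out: bottleneck 6, flow now 6.
Augment Res→P2→J5→J2→J4→Out: bottleneck 3, flow now 9. (uses reverse residual edge)
Augment Res→P2→J5→J2→J3→Out: bottleneck 2, flow now 11. (uses reverse residual edge)
No augmenting path remains; maximum flow = 11.
By max-flow min-cut, the minimum cut capacity equals the max flow.
In the residual graph, reachable from Res: {Res, J2, P2, J5}.
Min-cut edges: J2→J4 (3), J2→J3 (2), J5→Out (6); capacity 3 + 2 + 6 = 11.

11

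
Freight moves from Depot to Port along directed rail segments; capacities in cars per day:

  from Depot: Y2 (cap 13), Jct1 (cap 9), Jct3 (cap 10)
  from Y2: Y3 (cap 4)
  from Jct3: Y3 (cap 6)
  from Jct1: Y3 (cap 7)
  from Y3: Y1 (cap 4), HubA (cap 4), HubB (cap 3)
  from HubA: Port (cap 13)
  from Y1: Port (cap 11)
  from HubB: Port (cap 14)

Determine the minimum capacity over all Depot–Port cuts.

Augment Depot→Y2→Y3→HubA→Port: bottleneck 4, flow now 4.
Augment Depot→Jct3→Y3→Y1→Port: bottleneck 4, flow now 8.
Augment Depot→Jct3→Y3→HubB→Port: bottleneck 2, flow now 10.
Augment Depot→Jct1→Y3→HubB→Port: bottleneck 1, flow now 11.
No augmenting path remains; maximum flow = 11.
By max-flow min-cut, the minimum cut capacity equals the max flow.
In the residual graph, reachable from Depot: {Depot, Y2, Jct3, Jct1, Y3}.
Min-cut edges: Y3→HubA (4), Y3→Y1 (4), Y3→HubB (3); capacity 4 + 4 + 3 = 11.

11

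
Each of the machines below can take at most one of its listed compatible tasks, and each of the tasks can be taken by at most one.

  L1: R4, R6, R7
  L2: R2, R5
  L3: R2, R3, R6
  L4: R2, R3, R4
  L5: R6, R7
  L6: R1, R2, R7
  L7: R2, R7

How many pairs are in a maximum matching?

7

Unit-capacity flow: source→left, listed edges, right→sink; max matching = max flow.
Augmenting path L1→R4 (+1); matched 1.
Augmenting path L2→R2 (+1); matched 2.
Augmenting path L3→R3 (+1); matched 3.
Augmenting path L5→R6 (+1); matched 4.
Augmenting path L6→R1 (+1); matched 5.
Augmenting path L7→R7 (+1); matched 6.
Augmenting path L4→R2→L2→R5 (+1); matched 7.
No augmenting path remains; maximum matching = 7.
König certificate: {L1, L2, L3, L4, L5, L6, L7} is a vertex cover of size 7 (every listed pair touches it), so no matching can be larger.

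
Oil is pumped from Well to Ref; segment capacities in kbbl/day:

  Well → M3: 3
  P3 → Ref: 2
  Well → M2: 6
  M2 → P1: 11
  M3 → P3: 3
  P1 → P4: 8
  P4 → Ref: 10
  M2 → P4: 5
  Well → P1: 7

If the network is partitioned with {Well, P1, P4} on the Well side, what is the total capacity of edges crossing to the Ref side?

Edges leaving {Well, P1, P4}: Well→M3 (3), Well→M2 (6), P4→Ref (10).
Cut capacity = 3 + 6 + 10 = 19.

19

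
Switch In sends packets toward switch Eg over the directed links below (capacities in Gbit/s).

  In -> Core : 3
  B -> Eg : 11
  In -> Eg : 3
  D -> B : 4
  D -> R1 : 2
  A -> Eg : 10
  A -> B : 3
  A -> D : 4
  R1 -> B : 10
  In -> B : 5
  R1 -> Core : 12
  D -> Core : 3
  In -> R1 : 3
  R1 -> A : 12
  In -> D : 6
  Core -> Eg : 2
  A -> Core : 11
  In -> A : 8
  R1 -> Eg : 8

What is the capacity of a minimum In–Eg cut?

27

Augment In→Eg: bottleneck 3, flow now 3.
Augment In→R1→Eg: bottleneck 3, flow now 6.
Augment In→A→Eg: bottleneck 8, flow now 14.
Augment In→B→Eg: bottleneck 5, flow now 19.
Augment In→Core→Eg: bottleneck 2, flow now 21.
Augment In→D→R1→Eg: bottleneck 2, flow now 23.
Augment In→D→B→Eg: bottleneck 4, flow now 27.
No augmenting path remains; maximum flow = 27.
By max-flow min-cut, the minimum cut capacity equals the max flow.
In the residual graph, reachable from In: {In, Core}.
Min-cut edges: In→D (6), In→R1 (3), In→A (8), In→B (5), In→Eg (3), Core→Eg (2); capacity 6 + 3 + 8 + 5 + 3 + 2 = 27.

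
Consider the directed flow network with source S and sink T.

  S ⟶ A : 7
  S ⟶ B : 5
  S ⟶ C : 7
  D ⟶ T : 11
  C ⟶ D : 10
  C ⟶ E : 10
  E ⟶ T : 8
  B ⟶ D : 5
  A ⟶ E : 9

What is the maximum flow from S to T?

Augment S→A→E→T: bottleneck 7, flow now 7.
Augment S→B→D→T: bottleneck 5, flow now 12.
Augment S→C→D→T: bottleneck 6, flow now 18.
Augment S→C→E→T: bottleneck 1, flow now 19.
No augmenting path remains; maximum flow = 19.
In the residual graph, reachable from S: {S}.
Min-cut edges: S→A (7), S→B (5), S→C (7); capacity 7 + 5 + 7 = 19.
This cut is saturated, so no flow can exceed 19.

19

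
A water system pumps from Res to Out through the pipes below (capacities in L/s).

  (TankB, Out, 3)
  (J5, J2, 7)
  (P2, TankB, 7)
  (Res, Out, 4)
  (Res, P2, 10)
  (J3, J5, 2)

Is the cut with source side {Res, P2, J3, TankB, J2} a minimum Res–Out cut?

No — its capacity is 9, but the minimum cut has capacity 7.

Given cut capacity: 4 + 2 + 3 = 9.
Augment Res→Out: bottleneck 4, flow now 4.
Augment Res→P2→TankB→Out: bottleneck 3, flow now 7.
No augmenting path remains; maximum flow = 7.
In the residual graph, reachable from Res: {Res, P2, TankB}.
Min-cut edges: Res→Out (4), TankB→Out (3); capacity 4 + 3 = 7.
Cut capacity 9 exceeds the max flow 7, so it is not minimum.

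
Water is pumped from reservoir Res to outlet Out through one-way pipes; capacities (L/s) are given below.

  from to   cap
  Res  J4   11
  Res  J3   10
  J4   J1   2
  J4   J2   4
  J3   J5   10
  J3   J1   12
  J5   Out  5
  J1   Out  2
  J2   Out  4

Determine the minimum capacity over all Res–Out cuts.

Augment Res→J4→J1→Out: bottleneck 2, flow now 2.
Augment Res→J4→J2→Out: bottleneck 4, flow now 6.
Augment Res→J3→J5→Out: bottleneck 5, flow now 11.
No augmenting path remains; maximum flow = 11.
By max-flow min-cut, the minimum cut capacity equals the max flow.
In the residual graph, reachable from Res: {Res, J4, J3, J5, J1}.
Min-cut edges: J4→J2 (4), J5→Out (5), J1→Out (2); capacity 4 + 5 + 2 = 11.

11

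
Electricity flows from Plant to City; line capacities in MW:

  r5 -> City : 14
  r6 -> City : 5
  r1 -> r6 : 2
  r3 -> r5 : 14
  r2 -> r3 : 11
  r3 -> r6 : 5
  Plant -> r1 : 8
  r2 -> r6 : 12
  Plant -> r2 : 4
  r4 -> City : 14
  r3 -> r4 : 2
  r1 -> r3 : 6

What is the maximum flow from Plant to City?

12

Augment Plant→r1→r6→City: bottleneck 2, flow now 2.
Augment Plant→r2→r6→City: bottleneck 3, flow now 5.
Augment Plant→r1→r3→r4→City: bottleneck 2, flow now 7.
Augment Plant→r1→r3→r5→City: bottleneck 4, flow now 11.
Augment Plant→r2→r3→r5→City: bottleneck 1, flow now 12.
No augmenting path remains; maximum flow = 12.
In the residual graph, reachable from Plant: {Plant}.
Min-cut edges: Plant→r1 (8), Plant→r2 (4); capacity 8 + 4 = 12.
This cut is saturated, so no flow can exceed 12.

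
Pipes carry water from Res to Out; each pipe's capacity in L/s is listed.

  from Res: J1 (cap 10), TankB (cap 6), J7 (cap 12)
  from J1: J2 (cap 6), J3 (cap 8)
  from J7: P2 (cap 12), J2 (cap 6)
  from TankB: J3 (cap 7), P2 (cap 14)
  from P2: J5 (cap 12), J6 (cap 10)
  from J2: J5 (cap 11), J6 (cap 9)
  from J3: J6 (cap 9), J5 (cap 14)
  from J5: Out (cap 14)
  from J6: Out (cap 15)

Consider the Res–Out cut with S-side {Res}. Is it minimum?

Given cut capacity: 10 + 12 + 6 = 28.
Augment Res→J1→J2→J5→Out: bottleneck 6, flow now 6.
Augment Res→J1→J3→J5→Out: bottleneck 4, flow now 10.
Augment Res→J7→P2→J5→Out: bottleneck 4, flow now 14.
Augment Res→J7→P2→J6→Out: bottleneck 8, flow now 22.
Augment Res→TankB→P2→J6→Out: bottleneck 2, flow now 24.
Augment Res→TankB→J3→J6→Out: bottleneck 4, flow now 28.
No augmenting path remains; maximum flow = 28.
Cut capacity 28 equals the max flow, so it is a minimum cut.

Yes — it is a minimum cut (capacity 28).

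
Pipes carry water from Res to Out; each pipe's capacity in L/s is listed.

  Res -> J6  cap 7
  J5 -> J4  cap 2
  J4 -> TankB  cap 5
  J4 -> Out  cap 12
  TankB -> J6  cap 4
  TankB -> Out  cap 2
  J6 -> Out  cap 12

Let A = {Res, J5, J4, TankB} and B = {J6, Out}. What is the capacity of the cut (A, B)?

25

Edges leaving {Res, J5, J4, TankB}: Res→J6 (7), J4→Out (12), TankB→J6 (4), TankB→Out (2).
Cut capacity = 7 + 12 + 4 + 2 = 25.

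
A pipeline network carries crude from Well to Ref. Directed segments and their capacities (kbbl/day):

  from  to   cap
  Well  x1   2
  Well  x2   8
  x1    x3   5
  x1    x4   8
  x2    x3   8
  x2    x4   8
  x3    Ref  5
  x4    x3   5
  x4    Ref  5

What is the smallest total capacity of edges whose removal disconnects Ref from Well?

10

Augment Well→x1→x3→Ref: bottleneck 2, flow now 2.
Augment Well→x2→x3→Ref: bottleneck 3, flow now 5.
Augment Well→x2→x4→Ref: bottleneck 5, flow now 10.
No augmenting path remains; maximum flow = 10.
By max-flow min-cut, the minimum cut capacity equals the max flow.
In the residual graph, reachable from Well: {Well}.
Min-cut edges: Well→x1 (2), Well→x2 (8); capacity 2 + 8 = 10.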